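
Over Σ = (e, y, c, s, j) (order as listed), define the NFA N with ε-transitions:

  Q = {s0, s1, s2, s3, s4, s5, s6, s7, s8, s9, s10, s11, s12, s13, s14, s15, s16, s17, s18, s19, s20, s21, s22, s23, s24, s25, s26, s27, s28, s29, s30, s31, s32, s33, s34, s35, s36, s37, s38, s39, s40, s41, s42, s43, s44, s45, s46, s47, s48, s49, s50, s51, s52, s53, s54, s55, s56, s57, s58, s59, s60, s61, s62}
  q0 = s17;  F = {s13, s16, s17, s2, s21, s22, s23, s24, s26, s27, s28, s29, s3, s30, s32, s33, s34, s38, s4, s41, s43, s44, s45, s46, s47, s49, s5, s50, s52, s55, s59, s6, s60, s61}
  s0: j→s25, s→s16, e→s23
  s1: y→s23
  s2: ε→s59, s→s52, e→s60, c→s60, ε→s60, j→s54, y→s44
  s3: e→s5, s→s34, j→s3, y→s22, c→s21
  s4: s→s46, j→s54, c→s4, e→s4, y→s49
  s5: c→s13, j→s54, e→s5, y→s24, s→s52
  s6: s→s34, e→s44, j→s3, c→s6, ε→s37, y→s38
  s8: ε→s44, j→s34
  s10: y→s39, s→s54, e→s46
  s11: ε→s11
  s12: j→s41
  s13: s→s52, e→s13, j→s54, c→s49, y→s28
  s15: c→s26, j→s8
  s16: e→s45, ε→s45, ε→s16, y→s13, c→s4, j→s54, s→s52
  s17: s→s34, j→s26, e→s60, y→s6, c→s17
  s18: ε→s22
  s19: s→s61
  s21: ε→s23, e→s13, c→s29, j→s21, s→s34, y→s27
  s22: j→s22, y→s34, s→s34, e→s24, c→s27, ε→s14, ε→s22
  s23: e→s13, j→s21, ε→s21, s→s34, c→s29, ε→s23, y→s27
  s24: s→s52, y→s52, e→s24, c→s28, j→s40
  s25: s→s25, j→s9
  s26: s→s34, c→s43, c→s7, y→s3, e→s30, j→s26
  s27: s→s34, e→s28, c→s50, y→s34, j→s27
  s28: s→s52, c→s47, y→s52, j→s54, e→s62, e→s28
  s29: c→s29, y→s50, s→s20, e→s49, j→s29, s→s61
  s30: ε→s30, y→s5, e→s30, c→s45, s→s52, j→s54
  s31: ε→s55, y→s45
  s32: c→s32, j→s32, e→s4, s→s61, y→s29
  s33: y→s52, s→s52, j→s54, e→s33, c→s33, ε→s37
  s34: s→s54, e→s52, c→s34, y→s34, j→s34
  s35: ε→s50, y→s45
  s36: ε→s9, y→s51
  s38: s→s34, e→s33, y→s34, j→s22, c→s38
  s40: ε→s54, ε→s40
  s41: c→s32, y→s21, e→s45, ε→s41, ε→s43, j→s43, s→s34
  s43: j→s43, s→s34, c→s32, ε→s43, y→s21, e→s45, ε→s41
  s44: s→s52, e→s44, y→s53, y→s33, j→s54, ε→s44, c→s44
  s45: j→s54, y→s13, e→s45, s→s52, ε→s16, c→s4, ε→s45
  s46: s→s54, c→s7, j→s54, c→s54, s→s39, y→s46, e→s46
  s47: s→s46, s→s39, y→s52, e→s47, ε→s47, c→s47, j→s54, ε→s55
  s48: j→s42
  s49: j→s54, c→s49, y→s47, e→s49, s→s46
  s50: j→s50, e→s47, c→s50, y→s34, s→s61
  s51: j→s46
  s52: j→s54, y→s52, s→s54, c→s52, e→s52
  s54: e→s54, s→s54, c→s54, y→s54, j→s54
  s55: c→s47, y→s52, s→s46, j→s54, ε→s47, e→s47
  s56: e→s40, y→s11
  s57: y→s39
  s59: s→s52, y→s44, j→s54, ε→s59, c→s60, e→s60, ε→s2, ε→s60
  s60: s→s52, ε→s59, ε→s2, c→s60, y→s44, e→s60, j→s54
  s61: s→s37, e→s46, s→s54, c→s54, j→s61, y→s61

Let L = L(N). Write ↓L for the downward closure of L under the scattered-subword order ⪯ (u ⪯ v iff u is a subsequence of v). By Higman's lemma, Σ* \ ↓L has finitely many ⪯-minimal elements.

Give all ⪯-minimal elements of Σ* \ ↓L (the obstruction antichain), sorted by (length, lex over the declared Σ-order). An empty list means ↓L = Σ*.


min(Σ*\↓L) = [ej, ss, yyys, jccsc].

|Q|=63, |F|=34, |δ|=240 (35 ε).
min D↑ (29 st, q0=0, F={7}): 0:e→1,y→2,c→0,s→3,j→4 1:e→1,y→5,c→1,s→6,j→7 2:e→5,y→8,c→2,s→3,j→9 3:e→6,y→3,c→3,s→7,j→3 4:e→10,y→9,c→11,s→3,j→4 5:e→5,y→12,c→5,s→6,j→7 6:e→6,y→6,c→6,s→7,j→7 7:e→7,y→7,c→7,s→7,j→7 8:e→12,y→3,c→8,s→3,j→13 9:e→14,y→13,c→15,s→3,j→9 10:e→10,y→14,c→16,s→6,j→7 11:e→16,y→15,c→17,s→3,j→11 12:e→12,y→6,c→12,s→6,j→7 13:e→18,y→3,c→19,s→3,j→13 14:e→14,y→18,c→20,s→6,j→7 15:e→20,y→19,c→21,s→3,j→15 16:e→16,y→20,c→22,s→6,j→7 17:e→22,y→21,c→17,s→23,j→17 18:e→18,y→6,c→24,s→6,j→7 19:e→24,y→3,c→25,s→3,j→19 20:e→20,y→24,c→26,s→6,j→7 21:e→26,y→25,c→21,s→23,j→21 22:e→22,y→26,c→22,s→27,j→7 23:e→27,y→23,c→7,s→7,j→23 24:e→24,y→6,c→28,s→6,j→7 25:e→28,y→3,c→25,s→23,j→25 26:e→26,y→28,c→26,s→27,j→7 27:e→27,y→27,c→7,s→7,j→7 28:e→28,y→6,c→28,s→27,j→7.
'ej': N↓-sim [43, 25, 2] end={s40,s54} rej; 2/2 deletions ∈↓L.
'ss': run [43, 9, 3] end={s37,s39,s54} rej; 2/2 single-dels accept.
'yyys': |S_i|=[43, 31, 21, 8, 3] end={s37,s39,s54} ∉↓L; 4/4 del acc.
'jccsc': |S_i|=[43, 34, 26, 16, 7, 2] end={s54,s7} rej; 5/5 deletions ∈↓L.
4 words, ⪯-incomp.


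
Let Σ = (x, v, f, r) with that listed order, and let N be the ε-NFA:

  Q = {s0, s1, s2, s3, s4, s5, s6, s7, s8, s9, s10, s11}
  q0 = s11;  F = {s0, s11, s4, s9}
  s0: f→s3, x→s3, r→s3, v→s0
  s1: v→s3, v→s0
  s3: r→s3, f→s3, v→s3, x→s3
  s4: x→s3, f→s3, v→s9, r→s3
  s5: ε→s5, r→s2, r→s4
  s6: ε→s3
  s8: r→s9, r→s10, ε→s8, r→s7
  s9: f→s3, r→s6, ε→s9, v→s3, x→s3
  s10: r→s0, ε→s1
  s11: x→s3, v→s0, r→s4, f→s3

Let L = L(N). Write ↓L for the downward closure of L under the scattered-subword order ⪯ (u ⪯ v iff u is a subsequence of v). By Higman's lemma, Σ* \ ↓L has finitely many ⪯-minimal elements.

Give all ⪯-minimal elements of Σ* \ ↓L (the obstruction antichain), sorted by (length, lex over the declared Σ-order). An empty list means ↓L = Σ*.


A = [x, f, vr, rr, rvv].

|Q|=12, |F|=4, |δ|=33 (5 ε).
min D↑ (5 st, q0=0, F={1}): 0:x→1,v→2,f→1,r→3 1:x→1,v→1,f→1,r→1 2:x→1,v→2,f→1,r→1 3:x→1,v→4,f→1,r→1 4:x→1,v→1,f→1,r→1 (ε-aug+det+¬).
'x': N↓-sim [6, 1] end={s3} ∉↓L; 1/1 deletions ∈↓L.
'f': run [6, 1] end={s3} ∉↓L; 1/1 del acc.
'vr': |S_i|=[6, 4, 2] end={s3,s6} rej; 2/2 single-dels accept.
'rr': run [6, 4, 2] end={s3,s6} ∉↓L; 2/2 deletions ∈↓L.
'rvv': N↓-sim [6, 4, 3, 1] end={s3} ∉↓L; 3/3 single-dels accept.
5 words, ⪯-incomp.


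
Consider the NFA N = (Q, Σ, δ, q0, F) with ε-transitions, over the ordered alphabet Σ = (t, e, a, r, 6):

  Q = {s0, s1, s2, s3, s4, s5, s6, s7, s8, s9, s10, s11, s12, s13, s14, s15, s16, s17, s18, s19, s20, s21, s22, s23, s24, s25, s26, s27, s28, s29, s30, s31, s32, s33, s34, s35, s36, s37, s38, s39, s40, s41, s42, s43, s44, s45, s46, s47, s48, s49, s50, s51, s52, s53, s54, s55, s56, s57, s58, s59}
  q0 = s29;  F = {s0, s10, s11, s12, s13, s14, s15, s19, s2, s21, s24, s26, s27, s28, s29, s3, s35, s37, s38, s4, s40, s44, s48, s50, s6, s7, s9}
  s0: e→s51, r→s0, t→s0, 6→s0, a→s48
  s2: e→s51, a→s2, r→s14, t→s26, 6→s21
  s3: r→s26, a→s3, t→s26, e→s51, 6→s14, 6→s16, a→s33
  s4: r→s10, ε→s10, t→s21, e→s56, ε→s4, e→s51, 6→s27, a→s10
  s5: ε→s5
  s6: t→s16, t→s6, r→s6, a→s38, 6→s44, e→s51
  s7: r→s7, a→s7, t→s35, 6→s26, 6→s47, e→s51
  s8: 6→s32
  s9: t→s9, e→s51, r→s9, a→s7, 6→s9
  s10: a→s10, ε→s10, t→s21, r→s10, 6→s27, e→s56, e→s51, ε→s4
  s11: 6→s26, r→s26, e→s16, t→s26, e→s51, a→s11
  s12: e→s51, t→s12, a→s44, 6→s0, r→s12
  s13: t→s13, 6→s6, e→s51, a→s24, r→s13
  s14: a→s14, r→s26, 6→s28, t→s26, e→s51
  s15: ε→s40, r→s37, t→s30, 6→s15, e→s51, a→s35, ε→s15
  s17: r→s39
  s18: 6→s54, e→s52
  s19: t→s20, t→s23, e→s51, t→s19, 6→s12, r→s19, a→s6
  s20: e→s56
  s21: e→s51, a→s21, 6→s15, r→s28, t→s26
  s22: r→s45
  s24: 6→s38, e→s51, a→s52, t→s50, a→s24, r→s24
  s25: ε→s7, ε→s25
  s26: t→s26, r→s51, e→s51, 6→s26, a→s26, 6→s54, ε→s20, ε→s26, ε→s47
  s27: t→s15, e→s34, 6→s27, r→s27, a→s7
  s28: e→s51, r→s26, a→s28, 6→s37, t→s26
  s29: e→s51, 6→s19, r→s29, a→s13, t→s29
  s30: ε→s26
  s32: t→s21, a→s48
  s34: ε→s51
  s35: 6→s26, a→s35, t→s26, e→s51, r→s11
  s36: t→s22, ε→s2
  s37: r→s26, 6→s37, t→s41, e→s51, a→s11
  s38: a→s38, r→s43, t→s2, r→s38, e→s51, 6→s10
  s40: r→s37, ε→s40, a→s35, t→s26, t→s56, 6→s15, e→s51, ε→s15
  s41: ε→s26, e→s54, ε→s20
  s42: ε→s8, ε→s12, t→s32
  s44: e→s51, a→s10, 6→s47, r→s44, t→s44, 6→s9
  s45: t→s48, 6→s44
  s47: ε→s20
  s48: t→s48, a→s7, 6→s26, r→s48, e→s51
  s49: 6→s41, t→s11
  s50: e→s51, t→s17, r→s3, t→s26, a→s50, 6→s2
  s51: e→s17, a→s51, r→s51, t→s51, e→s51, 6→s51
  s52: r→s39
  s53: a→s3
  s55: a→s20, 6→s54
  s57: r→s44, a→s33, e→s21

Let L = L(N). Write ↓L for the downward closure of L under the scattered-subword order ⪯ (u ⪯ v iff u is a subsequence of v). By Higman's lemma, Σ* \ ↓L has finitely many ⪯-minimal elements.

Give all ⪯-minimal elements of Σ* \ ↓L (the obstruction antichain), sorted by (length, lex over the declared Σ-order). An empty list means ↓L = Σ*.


|Q|=60, |F|=27, |δ|=200 (22 ε).
min D↑ (26 st, q0=0, F={1}): 0:t→0,e→1,a→2,r→0,6→3 1:t→1,e→1,a→1,r→1,6→1 2:t→2,e→1,a→4,r→2,6→5 3:t→3,e→1,a→5,r→3,6→6 4:t→7,e→1,a→4,r→4,6→8 5:t→5,e→1,a→8,r→5,6→9 6:t→6,e→1,a→9,r→6,6→10 7:t→11,e→1,a→7,r→12,6→13 8:t→13,e→1,a→8,r→8,6→14 9:t→9,e→1,a→14,r→9,6→15 10:t→10,e→1,a→16,r→10,6→10 11:t→11,e→1,a→11,r→1,6→11 12:t→11,e→1,a→12,r→11,6→17 13:t→11,e→1,a→13,r→17,6→18 14:t→18,e→1,a→14,r→14,6→19 15:t→15,e→1,a→20,r→15,6→15 16:t→16,e→1,a→20,r→16,6→11 17:t→11,e→1,a→17,r→11,6→21 18:t→11,e→1,a→18,r→21,6→22 19:t→22,e→1,a→20,r→19,6→19 20:t→23,e→1,a→20,r→20,6→11 21:t→11,e→1,a→21,r→11,6→24 22:t→11,e→1,a→23,r→24,6→22 23:t→11,e→1,a→23,r→25,6→11 24:t→11,e→1,a→25,r→11,6→24 25:t→11,e→1,a→25,r→11,6→11 (ε-aug+det+¬).
'e': N↓-sim [42, 7] end={s16,s17,s34,s39,s51,s54,s56} rej; 1/1 del acc.
'aattr': run [42, 37, 32, 23, 10, 3] end={s17,s39,s51} — reject; 5/5 deletions ∈↓L.
'aatrrr': N↓-sim [42, 37, 32, 23, 16, 8, 3] end={s17,s39,s51} ∉↓L; 6/6 del acc.
'666a6r': N↓-sim [42, 35, 28, 22, 13, 8, 3] end={s17,s39,s51} ∉↓L; 6/6 deletions ∈↓L.
4 minimals (antichain).

A = [e, aattr, aatrrr, 666a6r].


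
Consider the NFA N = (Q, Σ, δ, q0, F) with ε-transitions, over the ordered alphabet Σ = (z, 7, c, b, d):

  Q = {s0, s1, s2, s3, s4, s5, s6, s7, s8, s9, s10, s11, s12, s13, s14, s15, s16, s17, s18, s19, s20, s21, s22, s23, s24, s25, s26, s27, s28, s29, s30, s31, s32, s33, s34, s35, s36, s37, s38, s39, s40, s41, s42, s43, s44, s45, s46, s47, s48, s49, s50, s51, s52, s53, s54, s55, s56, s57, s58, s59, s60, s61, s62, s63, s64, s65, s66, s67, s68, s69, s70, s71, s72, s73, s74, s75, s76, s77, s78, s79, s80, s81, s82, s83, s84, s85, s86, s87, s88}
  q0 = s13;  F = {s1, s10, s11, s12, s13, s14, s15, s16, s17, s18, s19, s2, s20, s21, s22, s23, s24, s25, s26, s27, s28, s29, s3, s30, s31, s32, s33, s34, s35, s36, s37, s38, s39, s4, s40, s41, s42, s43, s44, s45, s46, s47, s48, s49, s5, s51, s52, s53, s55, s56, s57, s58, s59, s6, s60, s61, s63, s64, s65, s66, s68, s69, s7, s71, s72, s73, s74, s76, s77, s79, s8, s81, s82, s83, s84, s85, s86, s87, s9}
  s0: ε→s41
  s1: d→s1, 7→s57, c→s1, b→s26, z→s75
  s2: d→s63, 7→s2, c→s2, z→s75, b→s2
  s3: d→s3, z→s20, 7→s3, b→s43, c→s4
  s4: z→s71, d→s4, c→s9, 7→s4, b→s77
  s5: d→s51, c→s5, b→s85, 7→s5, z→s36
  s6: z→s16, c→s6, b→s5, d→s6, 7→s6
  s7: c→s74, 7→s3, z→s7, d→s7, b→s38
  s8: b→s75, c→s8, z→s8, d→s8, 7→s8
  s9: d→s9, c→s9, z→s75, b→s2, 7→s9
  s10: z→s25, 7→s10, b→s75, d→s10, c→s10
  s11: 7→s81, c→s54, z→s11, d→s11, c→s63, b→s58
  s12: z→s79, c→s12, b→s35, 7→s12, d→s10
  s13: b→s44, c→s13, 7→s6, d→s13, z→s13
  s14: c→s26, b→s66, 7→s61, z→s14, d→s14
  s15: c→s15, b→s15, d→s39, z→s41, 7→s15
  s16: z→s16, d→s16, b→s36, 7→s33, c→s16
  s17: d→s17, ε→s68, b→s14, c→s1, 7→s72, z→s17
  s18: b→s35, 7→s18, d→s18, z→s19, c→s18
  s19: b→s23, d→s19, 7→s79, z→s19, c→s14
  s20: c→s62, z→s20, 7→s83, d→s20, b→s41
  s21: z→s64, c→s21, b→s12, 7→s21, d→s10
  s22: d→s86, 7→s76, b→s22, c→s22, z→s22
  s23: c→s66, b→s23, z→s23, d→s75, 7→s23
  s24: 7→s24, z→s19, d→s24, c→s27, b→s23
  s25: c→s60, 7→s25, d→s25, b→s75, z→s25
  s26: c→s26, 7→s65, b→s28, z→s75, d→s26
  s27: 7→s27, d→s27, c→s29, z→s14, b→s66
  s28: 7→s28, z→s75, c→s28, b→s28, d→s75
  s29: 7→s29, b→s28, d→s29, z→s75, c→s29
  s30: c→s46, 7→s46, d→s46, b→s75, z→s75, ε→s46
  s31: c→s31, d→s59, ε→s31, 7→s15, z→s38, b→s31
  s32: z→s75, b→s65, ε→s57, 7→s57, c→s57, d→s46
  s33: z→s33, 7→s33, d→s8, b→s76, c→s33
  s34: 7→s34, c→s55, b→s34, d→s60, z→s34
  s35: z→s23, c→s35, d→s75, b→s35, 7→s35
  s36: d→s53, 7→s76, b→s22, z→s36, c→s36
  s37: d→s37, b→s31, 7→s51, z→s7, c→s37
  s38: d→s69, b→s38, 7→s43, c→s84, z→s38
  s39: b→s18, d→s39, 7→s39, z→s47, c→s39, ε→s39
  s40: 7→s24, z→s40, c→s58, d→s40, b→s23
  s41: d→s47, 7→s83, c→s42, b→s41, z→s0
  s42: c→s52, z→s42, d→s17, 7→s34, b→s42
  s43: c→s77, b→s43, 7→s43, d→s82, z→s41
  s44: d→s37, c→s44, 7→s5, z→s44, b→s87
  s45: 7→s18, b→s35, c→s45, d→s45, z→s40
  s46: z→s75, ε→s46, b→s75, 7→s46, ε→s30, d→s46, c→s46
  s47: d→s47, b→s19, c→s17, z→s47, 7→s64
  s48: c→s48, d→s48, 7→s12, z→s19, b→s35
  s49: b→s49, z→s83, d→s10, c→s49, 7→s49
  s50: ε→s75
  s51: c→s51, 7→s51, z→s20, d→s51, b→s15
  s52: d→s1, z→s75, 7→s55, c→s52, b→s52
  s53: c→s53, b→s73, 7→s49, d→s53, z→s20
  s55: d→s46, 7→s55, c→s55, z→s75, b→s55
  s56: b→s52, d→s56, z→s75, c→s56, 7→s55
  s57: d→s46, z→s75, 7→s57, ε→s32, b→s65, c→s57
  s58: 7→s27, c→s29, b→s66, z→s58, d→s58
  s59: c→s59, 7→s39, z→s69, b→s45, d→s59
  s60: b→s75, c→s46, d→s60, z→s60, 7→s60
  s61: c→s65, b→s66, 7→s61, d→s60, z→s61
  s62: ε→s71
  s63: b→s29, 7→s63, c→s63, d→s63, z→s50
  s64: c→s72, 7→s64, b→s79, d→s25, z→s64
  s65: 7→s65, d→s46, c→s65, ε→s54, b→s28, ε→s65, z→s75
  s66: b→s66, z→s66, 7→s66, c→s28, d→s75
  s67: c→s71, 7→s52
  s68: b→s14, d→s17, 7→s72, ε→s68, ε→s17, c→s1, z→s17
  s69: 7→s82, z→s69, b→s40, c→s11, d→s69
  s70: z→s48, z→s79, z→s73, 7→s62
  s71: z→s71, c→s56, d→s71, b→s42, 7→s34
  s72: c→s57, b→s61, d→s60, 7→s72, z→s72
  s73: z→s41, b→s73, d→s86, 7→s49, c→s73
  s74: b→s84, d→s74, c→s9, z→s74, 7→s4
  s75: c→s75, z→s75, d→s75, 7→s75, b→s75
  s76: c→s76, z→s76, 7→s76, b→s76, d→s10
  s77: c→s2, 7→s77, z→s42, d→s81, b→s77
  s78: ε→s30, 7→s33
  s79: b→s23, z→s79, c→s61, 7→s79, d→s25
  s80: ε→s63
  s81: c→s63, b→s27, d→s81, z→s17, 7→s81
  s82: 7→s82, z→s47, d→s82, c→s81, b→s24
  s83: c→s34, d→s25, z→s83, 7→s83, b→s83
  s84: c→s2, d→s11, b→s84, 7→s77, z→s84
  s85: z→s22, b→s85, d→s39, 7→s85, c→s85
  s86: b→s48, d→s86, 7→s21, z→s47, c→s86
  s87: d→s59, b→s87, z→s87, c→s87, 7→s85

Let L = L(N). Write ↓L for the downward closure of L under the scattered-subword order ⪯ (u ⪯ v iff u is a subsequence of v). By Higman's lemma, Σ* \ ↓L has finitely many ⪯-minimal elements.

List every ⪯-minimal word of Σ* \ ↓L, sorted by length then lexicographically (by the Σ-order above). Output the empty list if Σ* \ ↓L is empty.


Antichain: [7z7db, bbdbbd, bdzccz].

|Q|=89, |F|=79, |δ|=425 (17 ε).
min D↑ (77 st, q0=0, F={27}): 0:z→0,7→1,c→0,b→2,d→0 1:z→3,7→1,c→1,b→4,d→1 2:z→2,7→4,c→2,b→5,d→6 3:z→3,7→7,c→3,b→8,d→3 4:z→8,7→4,c→4,b→9,d→10 5:z→5,7→9,c→5,b→5,d→11 6:z→12,7→10,c→6,b→13,d→6 7:z→7,7→7,c→7,b→14,d→15 8:z→8,7→14,c→8,b→16,d→17 9:z→16,7→9,c→9,b→9,d→18 10:z→19,7→10,c→10,b→20,d→10 11:z→21,7→18,c→11,b→22,d→11 12:z→12,7→23,c→24,b→25,d→12 13:z→25,7→20,c→13,b→13,d→11 14:z→14,7→14,c→14,b→14,d→26 15:z→15,7→15,c→15,b→27,d→15 16:z→16,7→14,c→16,b→16,d→28 17:z→19,7→29,c→17,b→30,d→17 18:z→31,7→18,c→18,b→32,d→18 19:z→19,7→33,c→34,b→35,d→19 20:z→35,7→20,c→20,b→20,d→18 21:z→21,7→36,c→37,b→38,d→21 22:z→38,7→32,c→22,b→39,d→22 23:z→19,7→23,c→40,b→41,d→23 24:z→24,7→40,c→42,b→43,d→24 25:z→25,7→41,c→43,b→25,d→21 26:z→44,7→26,c→26,b→27,d→26 27:z→27,7→27,c→27,b→27,d→27 28:z→31,7→45,c→28,b→46,d→28 29:z→33,7→29,c→29,b→29,d→26 30:z→35,7→29,c→30,b→30,d→28 31:z→31,7→47,c→48,b→49,d→31 32:z→49,7→32,c→32,b→39,d→32 33:z→33,7→33,c→50,b→33,d→44 34:z→34,7→50,c→51,b→52,d→34 35:z→35,7→33,c→52,b→35,d→31 36:z→31,7→36,c→53,b→54,d→36 37:z→37,7→53,c→55,b→56,d→37 38:z→38,7→54,c→56,b→57,d→38 39:z→57,7→39,c→39,b→39,d→27 40:z→34,7→40,c→42,b→58,d→40 41:z→35,7→41,c→58,b→41,d→36 42:z→27,7→42,c→42,b→59,d→42 43:z→43,7→58,c→59,b→43,d→37 44:z→44,7→44,c→60,b→27,d→44 45:z→47,7→45,c→45,b→61,d→26 46:z→49,7→61,c→46,b→39,d→46 47:z→47,7→47,c→62,b→63,d→44 48:z→48,7→62,c→64,b→65,d→48 49:z→49,7→63,c→65,b→57,d→49 50:z→50,7→50,c→66,b→50,d→60 51:z→27,7→66,c→51,b→67,d→51 52:z→52,7→50,c→67,b→52,d→48 53:z→48,7→53,c→55,b→68,d→53 54:z→49,7→54,c→68,b→57,d→54 55:z→27,7→55,c→55,b→69,d→55 56:z→56,7→68,c→69,b→70,d→56 57:z→57,7→57,c→70,b→57,d→27 58:z→52,7→58,c→59,b→58,d→53 59:z→27,7→59,c→59,b→59,d→55 60:z→60,7→60,c→71,b→27,d→60 61:z→63,7→61,c→61,b→39,d→26 62:z→62,7→62,c→72,b→73,d→60 63:z→63,7→63,c→73,b→57,d→44 64:z→27,7→72,c→64,b→74,d→64 65:z→65,7→73,c→74,b→70,d→65 66:z→27,7→66,c→66,b→66,d→71 67:z→27,7→66,c→67,b→67,d→64 68:z→65,7→68,c→69,b→70,d→68 69:z→27,7→69,c→69,b→75,d→69 70:z→70,7→70,c→75,b→70,d→27 71:z→27,7→71,c→71,b→27,d→71 72:z→27,7→72,c→72,b→76,d→71 73:z→73,7→73,c→76,b→70,d→60 74:z→27,7→76,c→74,b→75,d→74 75:z→27,7→75,c→75,b→75,d→27 76:z→27,7→76,c→76,b→75,d→71 (ε-aug+det+¬).
'7z7db': |S_i|=[84, 69, 50, 27, 7, 1] end={s75} rej; 5/5 deletions ∈↓L.
'bbdbbd': |S_i|=[84, 79, 64, 44, 26, 5, 1] end={s75} — reject; 6/6 del acc.
'bdzccz': N↓-sim [84, 79, 72, 55, 37, 18, 2] end={s50,s75} ∉↓L; 6/6 single-dels accept.
3 obstructions.


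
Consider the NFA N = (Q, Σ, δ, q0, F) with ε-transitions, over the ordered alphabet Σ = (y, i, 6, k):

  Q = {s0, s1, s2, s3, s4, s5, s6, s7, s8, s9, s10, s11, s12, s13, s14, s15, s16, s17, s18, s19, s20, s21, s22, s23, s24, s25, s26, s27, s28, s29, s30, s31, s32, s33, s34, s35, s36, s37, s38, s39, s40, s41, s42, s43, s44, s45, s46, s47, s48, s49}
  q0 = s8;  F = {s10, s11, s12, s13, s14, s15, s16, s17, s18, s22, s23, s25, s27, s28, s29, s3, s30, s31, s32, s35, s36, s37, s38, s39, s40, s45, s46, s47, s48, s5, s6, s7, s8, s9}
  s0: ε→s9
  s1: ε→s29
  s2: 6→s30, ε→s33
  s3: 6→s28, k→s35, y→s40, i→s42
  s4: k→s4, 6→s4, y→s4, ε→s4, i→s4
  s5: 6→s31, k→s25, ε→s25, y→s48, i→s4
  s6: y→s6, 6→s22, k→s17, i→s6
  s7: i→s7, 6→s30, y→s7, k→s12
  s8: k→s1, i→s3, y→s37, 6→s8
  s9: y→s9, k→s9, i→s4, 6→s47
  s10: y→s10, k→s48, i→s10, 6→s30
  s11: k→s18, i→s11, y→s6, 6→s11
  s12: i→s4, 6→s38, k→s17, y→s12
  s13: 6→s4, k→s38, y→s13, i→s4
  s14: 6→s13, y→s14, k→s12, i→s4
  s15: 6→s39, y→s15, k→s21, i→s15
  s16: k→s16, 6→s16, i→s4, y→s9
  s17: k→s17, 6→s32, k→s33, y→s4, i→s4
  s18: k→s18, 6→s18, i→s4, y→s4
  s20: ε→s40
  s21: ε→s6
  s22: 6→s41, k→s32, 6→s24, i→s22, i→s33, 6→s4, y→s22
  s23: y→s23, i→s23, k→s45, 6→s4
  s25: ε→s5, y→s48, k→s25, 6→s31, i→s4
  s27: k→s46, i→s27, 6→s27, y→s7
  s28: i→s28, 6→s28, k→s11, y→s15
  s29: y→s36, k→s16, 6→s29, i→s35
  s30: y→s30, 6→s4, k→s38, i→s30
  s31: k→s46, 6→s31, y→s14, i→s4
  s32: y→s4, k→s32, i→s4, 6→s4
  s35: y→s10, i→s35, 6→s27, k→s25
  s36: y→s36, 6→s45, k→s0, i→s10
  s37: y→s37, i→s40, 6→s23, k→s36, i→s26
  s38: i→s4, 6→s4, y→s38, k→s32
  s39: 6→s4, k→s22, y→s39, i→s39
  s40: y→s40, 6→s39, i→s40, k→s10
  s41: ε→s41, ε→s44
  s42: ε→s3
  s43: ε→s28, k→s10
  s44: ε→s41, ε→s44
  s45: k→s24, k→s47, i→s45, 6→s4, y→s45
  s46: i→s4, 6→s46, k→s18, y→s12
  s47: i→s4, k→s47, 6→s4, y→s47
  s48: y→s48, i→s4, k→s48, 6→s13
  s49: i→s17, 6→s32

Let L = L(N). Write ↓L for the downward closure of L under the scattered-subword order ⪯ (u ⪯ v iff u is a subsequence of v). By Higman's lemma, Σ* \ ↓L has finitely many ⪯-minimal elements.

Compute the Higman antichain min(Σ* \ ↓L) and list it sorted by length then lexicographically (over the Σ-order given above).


A = [y66, kki, i6kky].

|Q|=50, |F|=34, |δ|=164 (14 ε).
min D↑ (34 st, q0=0, F={12}): 0:y→1,i→2,6→0,k→3 1:y→1,i→4,6→5,k→6 2:y→4,i→2,6→7,k→8 3:y→6,i→8,6→3,k→9 4:y→4,i→4,6→10,k→11 5:y→5,i→5,6→12,k→13 6:y→6,i→11,6→13,k→14 7:y→15,i→7,6→7,k→16 8:y→11,i→8,6→17,k→18 9:y→14,i→12,6→9,k→9 10:y→10,i→10,6→12,k→19 11:y→11,i→11,6→20,k→21 12:y→12,i→12,6→12,k→12 13:y→13,i→13,6→12,k→22 14:y→14,i→12,6→22,k→14 15:y→15,i→15,6→10,k→23 16:y→23,i→16,6→16,k→24 17:y→25,i→17,6→17,k→26 18:y→21,i→12,6→27,k→18 19:y→19,i→19,6→12,k→28 20:y→20,i→20,6→12,k→29 21:y→21,i→12,6→30,k→21 22:y→22,i→12,6→12,k→22 23:y→23,i→23,6→19,k→31 24:y→12,i→12,6→24,k→24 25:y→25,i→25,6→20,k→32 26:y→32,i→12,6→26,k→24 27:y→33,i→12,6→27,k→26 28:y→12,i→12,6→12,k→28 29:y→29,i→12,6→12,k→28 30:y→30,i→12,6→12,k→29 31:y→12,i→12,6→28,k→31 32:y→32,i→12,6→29,k→31 33:y→33,i→12,6→30,k→32.
'y66': N↓-sim [44, 29, 14, 4] end={s24,s4,s41,s44} ∉↓L; 3/3 single-dels accept.
'kki': |S_i|=[44, 34, 19, 1] end={s4} — reject; 3/3 deletions ∈↓L.
'i6kky': N↓-sim [44, 36, 24, 15, 5, 1] end={s4} — reject; 5/5 single-dels accept.
3 obstructions.


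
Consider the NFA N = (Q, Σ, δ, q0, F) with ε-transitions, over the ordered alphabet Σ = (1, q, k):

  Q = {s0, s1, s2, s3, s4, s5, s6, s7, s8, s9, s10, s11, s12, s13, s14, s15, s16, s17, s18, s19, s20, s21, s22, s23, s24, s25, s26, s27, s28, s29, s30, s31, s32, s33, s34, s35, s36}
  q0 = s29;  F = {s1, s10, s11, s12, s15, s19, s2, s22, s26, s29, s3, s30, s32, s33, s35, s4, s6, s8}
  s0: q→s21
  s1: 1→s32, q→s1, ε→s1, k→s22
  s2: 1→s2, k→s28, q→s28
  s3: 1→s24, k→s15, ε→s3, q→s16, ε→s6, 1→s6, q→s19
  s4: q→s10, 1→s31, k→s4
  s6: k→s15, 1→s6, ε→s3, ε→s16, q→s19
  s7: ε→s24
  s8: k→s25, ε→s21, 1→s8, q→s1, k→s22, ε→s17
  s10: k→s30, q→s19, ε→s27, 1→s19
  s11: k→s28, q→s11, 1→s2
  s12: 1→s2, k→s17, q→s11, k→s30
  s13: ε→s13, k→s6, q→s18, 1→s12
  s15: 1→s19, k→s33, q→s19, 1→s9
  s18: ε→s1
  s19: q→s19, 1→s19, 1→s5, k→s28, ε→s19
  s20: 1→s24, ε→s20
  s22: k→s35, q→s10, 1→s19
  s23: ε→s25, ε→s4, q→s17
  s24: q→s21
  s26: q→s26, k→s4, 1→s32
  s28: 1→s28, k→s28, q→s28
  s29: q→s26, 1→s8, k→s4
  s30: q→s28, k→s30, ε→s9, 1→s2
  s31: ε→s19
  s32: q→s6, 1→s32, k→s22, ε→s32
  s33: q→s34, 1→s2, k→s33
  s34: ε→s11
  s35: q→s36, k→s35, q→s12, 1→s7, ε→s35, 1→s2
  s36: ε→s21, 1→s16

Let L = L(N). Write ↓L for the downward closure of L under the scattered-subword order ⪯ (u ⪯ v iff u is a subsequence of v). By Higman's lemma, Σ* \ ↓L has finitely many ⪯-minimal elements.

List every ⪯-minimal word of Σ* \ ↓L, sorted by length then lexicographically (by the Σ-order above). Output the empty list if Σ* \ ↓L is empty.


min(Σ*\↓L) = [k1k, kqqk, kqkq, 1kk1q, q1qqk].

|Q|=37, |F|=18, |δ|=94 (21 ε).
min D↑ (18 st, q0=0, F={11}): 0:1→1,q→2,k→3 1:1→1,q→4,k→5 2:1→6,q→2,k→3 3:1→7,q→8,k→3 4:1→6,q→4,k→5 5:1→7,q→8,k→9 6:1→6,q→10,k→5 7:1→7,q→7,k→11 8:1→7,q→7,k→12 9:1→13,q→14,k→9 10:1→10,q→7,k→15 11:1→11,q→11,k→11 12:1→13,q→11,k→12 13:1→13,q→11,k→11 14:1→13,q→16,k→12 15:1→7,q→7,k→17 16:1→13,q→16,k→11 17:1→13,q→16,k→17.
'k1k': N↓-sim [31, 24, 10, 1] end={s28} rej; 3/3 single-dels accept.
'kqqk': N↓-sim [31, 24, 15, 5, 1] end={s28} — reject; 4/4 deletions ∈↓L.
'kqkq': |S_i|=[31, 24, 15, 5, 1] end={s28} — reject; 4/4 deletions ∈↓L.
'1kk1q': N↓-sim [31, 28, 22, 15, 6, 2] end={s21,s28} — reject; 5/5 deletions ∈↓L.
'q1qqk': N↓-sim [31, 28, 25, 20, 8, 1] end={s28} ∉↓L; 5/5 del acc.
5 minimals (antichain).


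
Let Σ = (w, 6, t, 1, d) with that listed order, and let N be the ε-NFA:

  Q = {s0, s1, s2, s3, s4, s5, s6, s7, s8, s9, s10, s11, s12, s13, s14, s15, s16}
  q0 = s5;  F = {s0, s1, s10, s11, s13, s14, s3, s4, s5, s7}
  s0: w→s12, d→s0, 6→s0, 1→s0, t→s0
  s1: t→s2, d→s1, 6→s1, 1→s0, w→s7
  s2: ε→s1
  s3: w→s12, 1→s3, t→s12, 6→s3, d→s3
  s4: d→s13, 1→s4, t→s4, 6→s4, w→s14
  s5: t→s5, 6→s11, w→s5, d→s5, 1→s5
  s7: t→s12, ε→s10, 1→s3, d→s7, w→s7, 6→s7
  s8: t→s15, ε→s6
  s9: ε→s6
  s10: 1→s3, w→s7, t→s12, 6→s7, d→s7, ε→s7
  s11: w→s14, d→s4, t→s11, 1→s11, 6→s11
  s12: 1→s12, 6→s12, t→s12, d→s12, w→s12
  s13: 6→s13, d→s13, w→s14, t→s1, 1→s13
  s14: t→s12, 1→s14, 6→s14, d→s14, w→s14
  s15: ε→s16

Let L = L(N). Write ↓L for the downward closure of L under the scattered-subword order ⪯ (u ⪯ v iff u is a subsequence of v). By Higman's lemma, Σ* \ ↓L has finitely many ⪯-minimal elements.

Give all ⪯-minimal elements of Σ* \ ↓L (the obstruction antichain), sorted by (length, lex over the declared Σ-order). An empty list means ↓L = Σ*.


|Q|=17, |F|=10, |δ|=62 (6 ε).
min D↑ (10 st, q0=0, F={4}): 0:w→0,6→1,t→0,1→0,d→0 1:w→2,6→1,t→1,1→1,d→3 2:w→2,6→2,t→4,1→2,d→2 3:w→2,6→3,t→3,1→3,d→5 4:w→4,6→4,t→4,1→4,d→4 5:w→2,6→5,t→6,1→5,d→5 6:w→7,6→6,t→6,1→8,d→6 7:w→7,6→7,t→4,1→9,d→7 8:w→4,6→8,t→8,1→8,d→8 9:w→4,6→9,t→4,1→9,d→9.
'6wt': |S_i|=[12, 11, 5, 1] end={s12} — reject; 3/3 deletions ∈↓L.
'6ddt1w': |S_i|=[12, 11, 10, 9, 7, 3, 1] end={s12} — reject; 6/6 single-dels accept.
2 obstructions.

Antichain: [6wt, 6ddt1w].


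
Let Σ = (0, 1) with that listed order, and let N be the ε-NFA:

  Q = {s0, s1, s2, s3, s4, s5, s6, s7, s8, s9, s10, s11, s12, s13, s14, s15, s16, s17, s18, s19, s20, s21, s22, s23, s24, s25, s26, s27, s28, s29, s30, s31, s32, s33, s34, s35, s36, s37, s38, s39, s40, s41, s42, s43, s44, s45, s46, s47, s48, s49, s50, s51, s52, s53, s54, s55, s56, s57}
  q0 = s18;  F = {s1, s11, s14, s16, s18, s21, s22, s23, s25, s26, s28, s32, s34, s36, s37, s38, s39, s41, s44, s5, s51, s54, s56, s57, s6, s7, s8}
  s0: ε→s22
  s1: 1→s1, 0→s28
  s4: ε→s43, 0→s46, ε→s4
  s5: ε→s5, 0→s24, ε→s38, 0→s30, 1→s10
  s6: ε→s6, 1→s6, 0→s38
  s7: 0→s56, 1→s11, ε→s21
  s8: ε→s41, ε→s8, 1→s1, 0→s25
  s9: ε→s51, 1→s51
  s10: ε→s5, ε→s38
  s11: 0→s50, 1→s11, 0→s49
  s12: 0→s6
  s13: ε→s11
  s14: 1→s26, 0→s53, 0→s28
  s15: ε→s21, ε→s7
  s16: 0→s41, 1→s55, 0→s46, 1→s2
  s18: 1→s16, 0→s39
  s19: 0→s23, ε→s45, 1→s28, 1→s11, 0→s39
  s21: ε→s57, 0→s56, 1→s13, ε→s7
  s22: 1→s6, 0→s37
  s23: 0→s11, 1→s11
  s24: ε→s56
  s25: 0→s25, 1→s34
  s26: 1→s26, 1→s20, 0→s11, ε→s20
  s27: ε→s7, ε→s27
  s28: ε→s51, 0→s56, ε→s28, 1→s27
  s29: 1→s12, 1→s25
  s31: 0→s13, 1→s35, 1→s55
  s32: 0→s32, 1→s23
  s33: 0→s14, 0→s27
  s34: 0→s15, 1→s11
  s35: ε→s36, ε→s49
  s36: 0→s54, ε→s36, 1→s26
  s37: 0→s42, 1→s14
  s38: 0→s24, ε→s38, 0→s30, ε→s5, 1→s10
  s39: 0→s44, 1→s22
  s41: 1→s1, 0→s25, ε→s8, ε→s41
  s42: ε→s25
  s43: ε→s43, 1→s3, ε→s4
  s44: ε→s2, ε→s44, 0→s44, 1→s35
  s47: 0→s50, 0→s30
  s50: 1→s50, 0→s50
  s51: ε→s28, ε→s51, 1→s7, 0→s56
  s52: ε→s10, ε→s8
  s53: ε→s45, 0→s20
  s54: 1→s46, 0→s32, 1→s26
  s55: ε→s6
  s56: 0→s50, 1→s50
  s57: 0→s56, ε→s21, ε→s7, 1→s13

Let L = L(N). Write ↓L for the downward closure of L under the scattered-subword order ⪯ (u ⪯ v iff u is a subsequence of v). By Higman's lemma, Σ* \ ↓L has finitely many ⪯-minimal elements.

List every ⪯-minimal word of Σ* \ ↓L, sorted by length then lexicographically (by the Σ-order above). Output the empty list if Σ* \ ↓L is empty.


|Q|=58, |F|=27, |δ|=126 (44 ε).
min D↑ (23 st, q0=0, F={21}): 0:0→1,1→2 1:0→3,1→4 2:0→5,1→6 3:0→3,1→7 4:0→8,1→6 5:0→9,1→10 6:0→11,1→6 7:0→12,1→13 8:0→9,1→14 9:0→9,1→15 10:0→16,1→10 11:0→17,1→11 12:0→18,1→13 13:0→19,1→13 14:0→16,1→13 15:0→20,1→19 16:0→17,1→20 17:0→21,1→21 18:0→18,1→22 19:0→21,1→19 20:0→17,1→19 21:0→21,1→21 22:0→19,1→19 (ε-aug+det+¬).
'11000': N↓-sim [43, 40, 29, 20, 6, 1] end={s50} rej; 5/5 del acc.
'11001': N↓-sim [43, 40, 29, 20, 6, 1] end={s50} rej; 5/5 deletions ∈↓L.
'001100': run [43, 40, 34, 29, 18, 6, 2] end={s49,s50} ∉↓L; 6/6 deletions ∈↓L.
'100110': run [43, 40, 33, 22, 12, 4, 2] end={s49,s50} rej; 6/6 deletions ∈↓L.
4 words, ⪯-incomp.

A = [11000, 11001, 001100, 100110].


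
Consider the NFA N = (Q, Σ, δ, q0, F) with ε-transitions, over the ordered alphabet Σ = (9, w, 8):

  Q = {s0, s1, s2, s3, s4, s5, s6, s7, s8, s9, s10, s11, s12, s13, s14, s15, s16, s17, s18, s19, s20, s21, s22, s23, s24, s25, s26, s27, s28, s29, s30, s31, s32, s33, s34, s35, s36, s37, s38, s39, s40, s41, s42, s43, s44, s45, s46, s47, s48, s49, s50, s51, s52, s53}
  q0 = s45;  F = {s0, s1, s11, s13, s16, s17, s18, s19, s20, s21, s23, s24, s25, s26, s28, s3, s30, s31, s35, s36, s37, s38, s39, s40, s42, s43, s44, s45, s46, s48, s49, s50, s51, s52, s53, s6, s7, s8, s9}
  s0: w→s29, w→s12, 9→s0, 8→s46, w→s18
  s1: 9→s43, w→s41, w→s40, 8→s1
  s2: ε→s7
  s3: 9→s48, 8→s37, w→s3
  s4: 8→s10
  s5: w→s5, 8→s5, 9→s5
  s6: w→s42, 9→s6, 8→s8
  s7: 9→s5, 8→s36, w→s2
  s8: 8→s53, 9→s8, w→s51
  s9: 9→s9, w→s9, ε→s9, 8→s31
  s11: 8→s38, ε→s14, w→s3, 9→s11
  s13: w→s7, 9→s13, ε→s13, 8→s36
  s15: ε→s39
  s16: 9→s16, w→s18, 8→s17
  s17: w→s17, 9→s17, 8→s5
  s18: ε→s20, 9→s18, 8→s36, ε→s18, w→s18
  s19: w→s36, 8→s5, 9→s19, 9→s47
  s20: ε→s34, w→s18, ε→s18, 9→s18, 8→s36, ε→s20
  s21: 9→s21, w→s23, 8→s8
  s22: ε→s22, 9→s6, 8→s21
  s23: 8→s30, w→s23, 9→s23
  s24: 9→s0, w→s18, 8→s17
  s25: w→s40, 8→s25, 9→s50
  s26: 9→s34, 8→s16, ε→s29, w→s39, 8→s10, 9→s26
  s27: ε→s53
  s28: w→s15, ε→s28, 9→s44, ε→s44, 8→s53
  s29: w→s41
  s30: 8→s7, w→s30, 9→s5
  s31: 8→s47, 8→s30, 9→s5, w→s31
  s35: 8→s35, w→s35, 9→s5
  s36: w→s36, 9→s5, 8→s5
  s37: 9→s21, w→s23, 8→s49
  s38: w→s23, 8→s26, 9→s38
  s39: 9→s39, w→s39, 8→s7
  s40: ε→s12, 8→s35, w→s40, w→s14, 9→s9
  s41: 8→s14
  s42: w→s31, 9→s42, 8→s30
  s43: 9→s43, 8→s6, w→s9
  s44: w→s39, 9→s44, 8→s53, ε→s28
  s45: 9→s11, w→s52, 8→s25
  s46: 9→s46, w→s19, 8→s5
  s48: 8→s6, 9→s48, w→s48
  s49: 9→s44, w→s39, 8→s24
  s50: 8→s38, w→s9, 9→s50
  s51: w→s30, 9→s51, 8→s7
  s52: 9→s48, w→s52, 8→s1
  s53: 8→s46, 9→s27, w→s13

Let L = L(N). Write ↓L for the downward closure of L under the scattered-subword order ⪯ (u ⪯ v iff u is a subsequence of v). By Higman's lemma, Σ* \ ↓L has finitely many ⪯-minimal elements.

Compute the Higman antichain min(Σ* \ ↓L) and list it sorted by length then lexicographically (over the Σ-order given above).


A = [8w89, 988888, w98ww9].

|Q|=54, |F|=39, |δ|=150 (17 ε).
min D↑ (38 st, q0=0, F={25}): 0:9→1,w→2,8→3 1:9→1,w→4,8→5 2:9→6,w→2,8→7 3:9→8,w→9,8→3 4:9→6,w→4,8→10 5:9→5,w→11,8→12 6:9→6,w→6,8→13 7:9→14,w→9,8→7 8:9→8,w→15,8→5 9:9→15,w→9,8→16 10:9→17,w→11,8→18 11:9→11,w→11,8→19 12:9→12,w→20,8→21 13:9→13,w→22,8→23 14:9→14,w→15,8→13 15:9→15,w→15,8→24 16:9→25,w→16,8→16 17:9→17,w→11,8→23 18:9→26,w→20,8→27 19:9→25,w→19,8→28 20:9→20,w→20,8→28 21:9→21,w→29,8→30 22:9→22,w→24,8→19 23:9→23,w→31,8→32 24:9→25,w→24,8→19 25:9→25,w→25,8→25 26:9→26,w→20,8→32 27:9→33,w→29,8→30 28:9→25,w→28,8→34 29:9→29,w→29,8→34 30:9→30,w→30,8→25 31:9→31,w→19,8→28 32:9→32,w→35,8→36 33:9→33,w→29,8→36 34:9→25,w→34,8→25 35:9→35,w→28,8→34 36:9→36,w→37,8→25 37:9→37,w→34,8→25 (ε-aug+det+¬).
'8w89': run [50, 45, 25, 9, 1] end={s5} — reject; 4/4 deletions ∈↓L.
'988888': N↓-sim [50, 44, 38, 31, 22, 7, 1] end={s5} rej; 6/6 deletions ∈↓L.
'w98ww9': N↓-sim [50, 42, 34, 17, 11, 7, 1] end={s5} — reject; 6/6 deletions ∈↓L.
3 words, ⪯-incomp.


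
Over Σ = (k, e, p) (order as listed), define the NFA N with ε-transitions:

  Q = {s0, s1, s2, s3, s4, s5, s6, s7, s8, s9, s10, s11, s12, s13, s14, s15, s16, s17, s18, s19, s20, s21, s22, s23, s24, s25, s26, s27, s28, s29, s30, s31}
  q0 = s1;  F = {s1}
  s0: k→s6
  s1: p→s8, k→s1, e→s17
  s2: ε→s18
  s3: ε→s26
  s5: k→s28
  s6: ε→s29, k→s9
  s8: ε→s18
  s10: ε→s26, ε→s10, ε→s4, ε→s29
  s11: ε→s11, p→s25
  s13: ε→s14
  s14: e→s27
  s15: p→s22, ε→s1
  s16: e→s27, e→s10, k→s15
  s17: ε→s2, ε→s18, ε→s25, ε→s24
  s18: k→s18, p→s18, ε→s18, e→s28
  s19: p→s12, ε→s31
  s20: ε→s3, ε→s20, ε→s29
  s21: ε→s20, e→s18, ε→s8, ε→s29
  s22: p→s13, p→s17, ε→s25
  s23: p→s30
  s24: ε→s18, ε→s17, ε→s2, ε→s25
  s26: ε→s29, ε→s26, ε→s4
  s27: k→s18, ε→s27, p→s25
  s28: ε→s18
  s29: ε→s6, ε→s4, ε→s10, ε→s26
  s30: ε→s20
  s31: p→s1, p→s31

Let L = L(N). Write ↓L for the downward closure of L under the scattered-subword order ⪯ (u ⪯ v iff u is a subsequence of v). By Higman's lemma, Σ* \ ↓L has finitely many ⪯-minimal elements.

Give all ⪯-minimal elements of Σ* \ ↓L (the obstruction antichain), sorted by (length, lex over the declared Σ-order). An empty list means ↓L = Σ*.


Antichain: [e, p].

|Q|=32, |F|=1, |δ|=62 (38 ε).
min D↑ (2 st, q0=0, F={1}): 0:k→0,e→1,p→1 1:k→1,e→1,p→1.
'e': run [8, 6] end={s17,s18,s2,s24,s25,s28} ∉↓L; 1/1 deletions ∈↓L.
'p': N↓-sim [8, 3] end={s18,s28,s8} ∉↓L; 1/1 del acc.
2 minimals (antichain).


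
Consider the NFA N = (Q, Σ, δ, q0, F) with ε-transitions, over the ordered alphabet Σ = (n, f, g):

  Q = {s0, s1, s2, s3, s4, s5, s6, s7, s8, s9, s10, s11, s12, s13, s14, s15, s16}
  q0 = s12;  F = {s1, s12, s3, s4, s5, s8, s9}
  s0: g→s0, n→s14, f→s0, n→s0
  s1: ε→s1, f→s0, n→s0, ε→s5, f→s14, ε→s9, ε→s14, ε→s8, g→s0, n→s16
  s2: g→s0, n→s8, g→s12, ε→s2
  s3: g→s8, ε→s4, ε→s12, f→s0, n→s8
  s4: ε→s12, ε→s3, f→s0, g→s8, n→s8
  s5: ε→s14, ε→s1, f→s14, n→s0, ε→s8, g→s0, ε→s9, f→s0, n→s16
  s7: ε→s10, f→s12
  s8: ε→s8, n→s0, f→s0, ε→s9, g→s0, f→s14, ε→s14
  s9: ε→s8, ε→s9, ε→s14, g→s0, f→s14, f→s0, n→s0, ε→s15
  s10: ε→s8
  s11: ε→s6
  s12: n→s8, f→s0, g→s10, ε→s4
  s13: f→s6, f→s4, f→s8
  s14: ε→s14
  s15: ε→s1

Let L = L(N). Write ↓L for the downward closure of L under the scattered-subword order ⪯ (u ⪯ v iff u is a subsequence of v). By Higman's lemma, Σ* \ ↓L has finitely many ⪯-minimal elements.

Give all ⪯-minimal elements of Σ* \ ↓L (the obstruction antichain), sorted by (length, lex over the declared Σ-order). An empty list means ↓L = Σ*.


|Q|=17, |F|=7, |δ|=65 (27 ε).
min D↑ (3 st, q0=0, F={2}): 0:n→1,f→2,g→1 1:n→2,f→2,g→2 2:n→2,f→2,g→2.
'f': |S_i|=[12, 2] end={s0,s14} rej; 1/1 del acc.
'nn': run [12, 8, 3] end={s0,s14,s16} ∉↓L; 2/2 single-dels accept.
'ng': run [12, 8, 2] end={s0,s14} rej; 2/2 single-dels accept.
'gn': run [12, 9, 3] end={s0,s14,s16} rej; 2/2 single-dels accept.
'gg': run [12, 9, 2] end={s0,s14} rej; 2/2 del acc.
5 words, ⪯-incomp.

min(Σ*\↓L) = [f, nn, ng, gn, gg].


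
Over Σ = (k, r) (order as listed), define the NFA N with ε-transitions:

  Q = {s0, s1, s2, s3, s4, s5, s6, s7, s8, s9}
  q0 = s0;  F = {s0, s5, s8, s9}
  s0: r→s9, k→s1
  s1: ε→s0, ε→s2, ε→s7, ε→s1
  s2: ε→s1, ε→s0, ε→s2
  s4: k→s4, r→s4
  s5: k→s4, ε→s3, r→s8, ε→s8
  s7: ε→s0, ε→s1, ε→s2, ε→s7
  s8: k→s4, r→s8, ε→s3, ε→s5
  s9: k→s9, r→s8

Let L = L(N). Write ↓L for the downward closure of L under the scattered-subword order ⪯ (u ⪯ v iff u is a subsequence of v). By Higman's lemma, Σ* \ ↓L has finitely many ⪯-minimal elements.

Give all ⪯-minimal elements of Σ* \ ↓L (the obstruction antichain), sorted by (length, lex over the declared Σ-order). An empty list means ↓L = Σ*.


min(Σ*\↓L) = [rrk].

|Q|=10, |F|=4, |δ|=25 (15 ε).
min D↑ (4 st, q0=0, F={3}): 0:k→0,r→1 1:k→1,r→2 2:k→3,r→2 3:k→3,r→3 [Hopcroft].
'rrk': N↓-sim [9, 5, 4, 1] end={s4} — reject; 3/3 deletions ∈↓L.
1 minimals (antichain).


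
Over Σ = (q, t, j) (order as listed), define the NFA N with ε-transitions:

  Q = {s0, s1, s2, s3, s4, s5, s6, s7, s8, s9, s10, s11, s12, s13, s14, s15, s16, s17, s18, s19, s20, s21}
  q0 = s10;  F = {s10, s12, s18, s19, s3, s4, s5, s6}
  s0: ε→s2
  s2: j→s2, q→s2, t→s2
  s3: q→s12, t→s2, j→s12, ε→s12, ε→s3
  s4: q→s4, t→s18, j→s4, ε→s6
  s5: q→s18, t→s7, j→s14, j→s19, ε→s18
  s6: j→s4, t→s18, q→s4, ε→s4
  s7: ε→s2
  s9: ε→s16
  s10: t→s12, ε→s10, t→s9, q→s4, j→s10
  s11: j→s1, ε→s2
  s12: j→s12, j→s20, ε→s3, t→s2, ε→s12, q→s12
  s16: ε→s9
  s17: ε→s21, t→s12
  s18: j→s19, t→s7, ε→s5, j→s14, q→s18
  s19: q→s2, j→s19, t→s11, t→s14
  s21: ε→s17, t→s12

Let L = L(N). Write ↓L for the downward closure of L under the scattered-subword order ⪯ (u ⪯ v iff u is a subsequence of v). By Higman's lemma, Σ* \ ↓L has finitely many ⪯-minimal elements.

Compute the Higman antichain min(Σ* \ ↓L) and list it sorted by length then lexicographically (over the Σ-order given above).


min(Σ*\↓L) = [tt, qtjq].

|Q|=22, |F|=8, |δ|=51 (16 ε).
min D↑ (6 st, q0=0, F={4}): 0:q→1,t→2,j→0 1:q→1,t→3,j→1 2:q→2,t→4,j→2 3:q→3,t→4,j→5 4:q→4,t→4,j→4 5:q→4,t→4,j→5.
'tt': |S_i|=[16, 13, 5] end={s1,s11,s14,s2,s7} — reject; 2/2 single-dels accept.
'qtjq': run [16, 13, 8, 5, 1] end={s2} — reject; 4/4 deletions ∈↓L.
2 obstructions.
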